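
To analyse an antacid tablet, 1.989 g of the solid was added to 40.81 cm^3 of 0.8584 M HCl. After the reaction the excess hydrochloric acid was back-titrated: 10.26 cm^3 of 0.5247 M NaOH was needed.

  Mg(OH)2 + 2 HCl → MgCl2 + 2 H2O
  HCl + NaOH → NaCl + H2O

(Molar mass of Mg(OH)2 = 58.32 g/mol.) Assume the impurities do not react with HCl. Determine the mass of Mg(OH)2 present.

n(HCl) added = 0.04081 × 0.8584 = 0.03503 mol
n(NaOH) used in back-titration = 0.01026 × 0.5247 = 5.383 × 10^-3 mol
n(HCl) left over = 5.383 × 10^-3 mol (1:1 ratio)
n(HCl) consumed by analyte = 0.03503 − 5.383 × 10^-3 = 0.02965 mol
From the 1:2 ratio, n(Mg(OH)2) = 1/2 × 0.02965 = 0.01482 mol
mass of Mg(OH)2 = 0.01482 × 58.32 = 0.8645 g

0.8645 g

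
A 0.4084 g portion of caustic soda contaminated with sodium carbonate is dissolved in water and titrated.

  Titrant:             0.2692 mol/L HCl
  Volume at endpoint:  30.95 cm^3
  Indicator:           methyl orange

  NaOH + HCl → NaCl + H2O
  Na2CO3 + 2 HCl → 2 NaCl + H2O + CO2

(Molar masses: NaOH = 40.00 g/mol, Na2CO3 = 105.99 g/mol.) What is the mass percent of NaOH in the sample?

n(HCl) = 0.03095 × 0.2692 = 8.332 × 10^-3 mol
Let x = n(NaOH), y = n(Na2CO3).
Titrant: 1x + 2y = 8.332 × 10^-3;  mass: 40.00x + 105.99y = 0.4084
Solving, x = 2.550 × 10^-3 mol, y = 2.891 × 10^-3 mol
mass of NaOH = 2.550 × 10^-3 × 40.00 = 0.1020 g
% NaOH = 0.1020 / 0.4084 × 100 = 24.98 %

24.98 %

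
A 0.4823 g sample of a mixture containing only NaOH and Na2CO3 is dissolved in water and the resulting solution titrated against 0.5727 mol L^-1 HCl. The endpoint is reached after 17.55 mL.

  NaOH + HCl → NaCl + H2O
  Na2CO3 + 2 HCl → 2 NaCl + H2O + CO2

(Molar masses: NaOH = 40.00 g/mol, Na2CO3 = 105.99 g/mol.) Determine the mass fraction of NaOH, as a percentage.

32.13 %

n(HCl) = 0.01755 × 0.5727 = 0.01005 mol
Let x = n(NaOH), y = n(Na2CO3).
Titrant: 1x + 2y = 0.01005;  mass: 40.00x + 105.99y = 0.4823
Solving, x = 3.874 × 10^-3 mol, y = 3.088 × 10^-3 mol
mass of NaOH = 3.874 × 10^-3 × 40.00 = 0.1550 g
% NaOH = 0.1550 / 0.4823 × 100 = 32.13 %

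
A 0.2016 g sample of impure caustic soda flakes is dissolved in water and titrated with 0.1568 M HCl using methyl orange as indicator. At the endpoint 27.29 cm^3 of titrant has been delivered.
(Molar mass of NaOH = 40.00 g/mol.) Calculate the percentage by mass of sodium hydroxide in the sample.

84.90 %

NaOH + HCl → NaCl + H2O
n(HCl) = 0.02729 L × 0.1568 mol/L = 4.279 × 10^-3 mol
n(NaOH) = 4.279 × 10^-3 mol (1:1 ratio)
mass of NaOH = 4.279 × 10^-3 × 40.00 g/mol = 0.1712 g
% NaOH = 0.1712 / 0.2016 × 100 = 84.90 %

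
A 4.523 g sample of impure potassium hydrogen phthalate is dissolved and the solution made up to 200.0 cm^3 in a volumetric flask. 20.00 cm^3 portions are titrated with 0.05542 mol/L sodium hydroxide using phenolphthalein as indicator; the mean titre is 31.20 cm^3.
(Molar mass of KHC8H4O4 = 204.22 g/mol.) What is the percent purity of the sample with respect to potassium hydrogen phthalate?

78.07 %

KHC8H4O4 + NaOH → KNaC8H4O4 + H2O
n(NaOH) per titration = 0.03120 × 0.05542 = 1.729 × 10^-3 mol
n(KHC8H4O4) in each aliquot = 1.729 × 10^-3 mol (1:1 ratio)
n(KHC8H4O4) in the whole flask = 1.729 × 10^-3 × 200.0/20.00 = 0.01729 mol
mass of KHC8H4O4 = 0.01729 × 204.22 = 3.531 g
% KHC8H4O4 = 3.531 / 4.523 × 100 = 78.07 %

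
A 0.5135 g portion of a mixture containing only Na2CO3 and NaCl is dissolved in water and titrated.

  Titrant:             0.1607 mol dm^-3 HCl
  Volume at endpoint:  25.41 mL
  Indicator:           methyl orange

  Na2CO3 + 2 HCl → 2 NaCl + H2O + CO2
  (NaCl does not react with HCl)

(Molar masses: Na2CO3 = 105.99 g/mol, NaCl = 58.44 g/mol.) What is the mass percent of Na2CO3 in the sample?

42.14 %

n(HCl) = 0.02541 × 0.1607 = 4.083 × 10^-3 mol
Let x = n(Na2CO3), y = n(NaCl).
Titrant: 2x = 4.083 × 10^-3;  mass: 105.99x + 58.44y = 0.5135
Solving, x = 2.042 × 10^-3 mol, y = 5.084 × 10^-3 mol
mass of Na2CO3 = 2.042 × 10^-3 × 105.99 = 0.2164 g
% Na2CO3 = 0.2164 / 0.5135 × 100 = 42.14 %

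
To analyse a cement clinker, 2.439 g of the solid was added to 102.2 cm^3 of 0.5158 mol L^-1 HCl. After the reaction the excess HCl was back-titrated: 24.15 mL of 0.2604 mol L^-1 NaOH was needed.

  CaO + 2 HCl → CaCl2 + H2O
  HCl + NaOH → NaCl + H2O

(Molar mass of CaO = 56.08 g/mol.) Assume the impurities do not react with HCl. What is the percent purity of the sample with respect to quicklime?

n(HCl) added = 0.1022 × 0.5158 = 0.05271 mol
n(NaOH) used in back-titration = 0.02415 × 0.2604 = 6.289 × 10^-3 mol
n(HCl) left over = 6.289 × 10^-3 mol (1:1 ratio)
n(HCl) consumed by analyte = 0.05271 − 6.289 × 10^-3 = 0.04643 mol
From the 1:2 ratio, n(CaO) = 1/2 × 0.04643 = 0.02321 mol
mass of CaO = 0.02321 × 56.08 = 1.302 g
% CaO = 1.302 / 2.439 × 100 = 53.37 %

53.37 %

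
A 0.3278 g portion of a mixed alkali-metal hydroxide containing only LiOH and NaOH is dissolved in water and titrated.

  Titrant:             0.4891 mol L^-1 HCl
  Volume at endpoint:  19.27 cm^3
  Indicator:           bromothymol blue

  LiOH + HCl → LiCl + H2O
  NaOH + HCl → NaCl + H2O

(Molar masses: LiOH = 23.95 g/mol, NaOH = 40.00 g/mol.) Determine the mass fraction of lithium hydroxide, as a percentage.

n(HCl) = 0.01927 × 0.4891 = 9.425 × 10^-3 mol
Let x = n(LiOH), y = n(NaOH).
Titrant: 1x + 1y = 9.425 × 10^-3;  mass: 23.95x + 40.00y = 0.3278
Solving, x = 3.065 × 10^-3 mol, y = 6.360 × 10^-3 mol
mass of LiOH = 3.065 × 10^-3 × 23.95 = 0.07341 g
% LiOH = 0.07341 / 0.3278 × 100 = 22.40 %

22.40 %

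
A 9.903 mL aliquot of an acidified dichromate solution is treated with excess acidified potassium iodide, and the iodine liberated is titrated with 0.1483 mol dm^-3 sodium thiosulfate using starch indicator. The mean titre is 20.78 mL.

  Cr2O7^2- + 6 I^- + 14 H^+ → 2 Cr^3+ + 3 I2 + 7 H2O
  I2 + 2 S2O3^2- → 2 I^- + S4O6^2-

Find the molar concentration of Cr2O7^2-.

n(S2O3^2-) = 0.02078 × 0.1483 = 3.082 × 10^-3 mol
n(I2) = n(S2O3^2-)/2 = 1.541 × 10^-3 mol
From the 1:3 ratio, n(Cr2O7^2-) in the aliquot = 1/3 × 1.541 × 10^-3 = 5.136 × 10^-4 mol
[Cr2O7^2-] = 5.136 × 10^-4 / 0.009903 = 0.05186 mol/L

0.05186 mol/L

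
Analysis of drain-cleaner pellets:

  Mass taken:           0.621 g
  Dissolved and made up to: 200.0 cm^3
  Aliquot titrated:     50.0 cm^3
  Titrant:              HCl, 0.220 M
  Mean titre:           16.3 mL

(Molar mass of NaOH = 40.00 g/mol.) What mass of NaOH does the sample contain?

0.574 g

NaOH + HCl → NaCl + H2O
n(HCl) per titration = 0.0163 × 0.220 = 3.59 × 10^-3 mol
n(NaOH) in each aliquot = 3.59 × 10^-3 mol (1:1 ratio)
n(NaOH) in the whole flask = 3.59 × 10^-3 × 200.0/50.0 = 0.0143 mol
mass of NaOH = 0.0143 × 40.00 = 0.574 g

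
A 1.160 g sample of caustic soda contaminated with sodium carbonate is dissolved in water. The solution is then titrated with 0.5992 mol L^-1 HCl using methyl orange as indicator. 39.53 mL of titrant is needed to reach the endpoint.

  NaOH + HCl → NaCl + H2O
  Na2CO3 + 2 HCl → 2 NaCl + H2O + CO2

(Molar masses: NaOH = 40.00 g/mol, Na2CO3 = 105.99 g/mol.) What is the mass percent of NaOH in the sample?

25.28 %

n(HCl) = 0.03953 × 0.5992 = 0.02369 mol
Let x = n(NaOH), y = n(Na2CO3).
Titrant: 1x + 2y = 0.02369;  mass: 40.00x + 105.99y = 1.160
Solving, x = 7.330 × 10^-3 mol, y = 8.178 × 10^-3 mol
mass of NaOH = 7.330 × 10^-3 × 40.00 = 0.2932 g
% NaOH = 0.2932 / 1.160 × 100 = 25.28 %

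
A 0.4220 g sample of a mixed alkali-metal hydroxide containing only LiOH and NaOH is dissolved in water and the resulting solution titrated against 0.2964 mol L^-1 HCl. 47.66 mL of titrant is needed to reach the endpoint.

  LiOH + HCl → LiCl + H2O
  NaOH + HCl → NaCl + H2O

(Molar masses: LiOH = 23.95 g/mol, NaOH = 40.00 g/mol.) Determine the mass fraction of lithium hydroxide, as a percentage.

50.59 %

n(HCl) = 0.04766 × 0.2964 = 0.01413 mol
Let x = n(LiOH), y = n(NaOH).
Titrant: 1x + 1y = 0.01413;  mass: 23.95x + 40.00y = 0.4220
Solving, x = 8.913 × 10^-3 mol, y = 5.213 × 10^-3 mol
mass of LiOH = 8.913 × 10^-3 × 23.95 = 0.2135 g
% LiOH = 0.2135 / 0.4220 × 100 = 50.59 %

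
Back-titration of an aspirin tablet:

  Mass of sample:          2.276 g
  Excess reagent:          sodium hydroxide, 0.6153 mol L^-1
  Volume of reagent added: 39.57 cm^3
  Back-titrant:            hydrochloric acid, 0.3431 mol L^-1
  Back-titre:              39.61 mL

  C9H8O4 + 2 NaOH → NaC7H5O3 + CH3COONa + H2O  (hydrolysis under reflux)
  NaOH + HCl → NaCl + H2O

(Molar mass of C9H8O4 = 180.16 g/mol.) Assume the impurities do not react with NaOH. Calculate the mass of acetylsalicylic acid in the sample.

0.9690 g

n(NaOH) added = 0.03957 × 0.6153 = 0.02435 mol
n(HCl) used in back-titration = 0.03961 × 0.3431 = 0.01359 mol
n(NaOH) left over = 0.01359 mol (1:1 ratio)
n(NaOH) consumed by analyte = 0.02435 − 0.01359 = 0.01076 mol
From the 1:2 ratio, n(C9H8O4) = 1/2 × 0.01076 = 5.379 × 10^-3 mol
mass of C9H8O4 = 5.379 × 10^-3 × 180.16 = 0.9690 g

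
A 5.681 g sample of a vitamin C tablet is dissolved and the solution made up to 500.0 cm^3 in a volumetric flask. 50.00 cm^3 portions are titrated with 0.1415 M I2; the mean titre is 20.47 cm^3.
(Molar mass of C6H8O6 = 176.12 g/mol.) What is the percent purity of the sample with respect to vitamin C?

89.80 %

C6H8O6 + I2 → C6H6O6 + 2 HI
n(I2) per titration = 0.02047 × 0.1415 = 2.897 × 10^-3 mol
n(C6H8O6) in each aliquot = 2.897 × 10^-3 mol (1:1 ratio)
n(C6H8O6) in the whole flask = 2.897 × 10^-3 × 500.0/50.00 = 0.02897 mol
mass of C6H8O6 = 0.02897 × 176.12 = 5.101 g
% C6H8O6 = 5.101 / 5.681 × 100 = 89.80 %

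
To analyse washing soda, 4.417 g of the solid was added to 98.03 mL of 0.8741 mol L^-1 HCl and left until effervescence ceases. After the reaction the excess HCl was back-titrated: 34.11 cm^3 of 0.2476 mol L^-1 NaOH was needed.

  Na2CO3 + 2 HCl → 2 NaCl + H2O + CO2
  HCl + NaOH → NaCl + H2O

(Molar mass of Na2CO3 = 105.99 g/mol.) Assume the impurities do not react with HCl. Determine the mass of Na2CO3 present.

4.093 g

n(HCl) added = 0.09803 × 0.8741 = 0.08569 mol
n(NaOH) used in back-titration = 0.03411 × 0.2476 = 8.446 × 10^-3 mol
n(HCl) left over = 8.446 × 10^-3 mol (1:1 ratio)
n(HCl) consumed by analyte = 0.08569 − 8.446 × 10^-3 = 0.07724 mol
From the 1:2 ratio, n(Na2CO3) = 1/2 × 0.07724 = 0.03862 mol
mass of Na2CO3 = 0.03862 × 105.99 = 4.093 g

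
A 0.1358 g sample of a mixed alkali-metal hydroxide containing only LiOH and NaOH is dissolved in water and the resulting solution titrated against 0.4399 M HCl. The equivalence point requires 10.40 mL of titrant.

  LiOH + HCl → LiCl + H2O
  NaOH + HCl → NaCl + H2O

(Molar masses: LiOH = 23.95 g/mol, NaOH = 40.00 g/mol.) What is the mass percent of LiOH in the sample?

51.86 %

n(HCl) = 0.01040 × 0.4399 = 4.575 × 10^-3 mol
Let x = n(LiOH), y = n(NaOH).
Titrant: 1x + 1y = 4.575 × 10^-3;  mass: 23.95x + 40.00y = 0.1358
Solving, x = 2.941 × 10^-3 mol, y = 1.634 × 10^-3 mol
mass of LiOH = 2.941 × 10^-3 × 23.95 = 0.07043 g
% LiOH = 0.07043 / 0.1358 × 100 = 51.86 %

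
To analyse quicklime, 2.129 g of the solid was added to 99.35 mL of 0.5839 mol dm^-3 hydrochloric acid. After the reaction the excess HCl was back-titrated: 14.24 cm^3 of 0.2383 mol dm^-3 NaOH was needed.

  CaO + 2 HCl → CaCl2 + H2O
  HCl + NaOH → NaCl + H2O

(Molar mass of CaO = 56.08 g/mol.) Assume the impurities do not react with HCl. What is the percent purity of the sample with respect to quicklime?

n(HCl) added = 0.09935 × 0.5839 = 0.05801 mol
n(NaOH) used in back-titration = 0.01424 × 0.2383 = 3.393 × 10^-3 mol
n(HCl) left over = 3.393 × 10^-3 mol (1:1 ratio)
n(HCl) consumed by analyte = 0.05801 − 3.393 × 10^-3 = 0.05462 mol
From the 1:2 ratio, n(CaO) = 1/2 × 0.05462 = 0.02731 mol
mass of CaO = 0.02731 × 56.08 = 1.531 g
% CaO = 1.531 / 2.129 × 100 = 71.93 %

71.93 %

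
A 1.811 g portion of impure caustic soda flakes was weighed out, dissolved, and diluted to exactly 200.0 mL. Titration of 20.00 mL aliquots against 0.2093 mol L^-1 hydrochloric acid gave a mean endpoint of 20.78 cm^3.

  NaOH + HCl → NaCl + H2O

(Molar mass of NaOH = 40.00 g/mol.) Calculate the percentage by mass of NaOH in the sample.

n(HCl) per titration = 0.02078 × 0.2093 = 4.349 × 10^-3 mol
n(NaOH) in each aliquot = 4.349 × 10^-3 mol (1:1 ratio)
n(NaOH) in the whole flask = 4.349 × 10^-3 × 200.0/20.00 = 0.04349 mol
mass of NaOH = 0.04349 × 40.00 = 1.740 g
% NaOH = 1.740 / 1.811 × 100 = 96.06 %

96.06 %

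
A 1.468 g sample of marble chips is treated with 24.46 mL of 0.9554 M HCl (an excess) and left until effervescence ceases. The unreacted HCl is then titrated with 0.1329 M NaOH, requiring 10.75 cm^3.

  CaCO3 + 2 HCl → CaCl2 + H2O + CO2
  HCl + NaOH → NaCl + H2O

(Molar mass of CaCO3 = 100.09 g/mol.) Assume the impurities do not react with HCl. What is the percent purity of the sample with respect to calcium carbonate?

74.80 %

n(HCl) added = 0.02446 × 0.9554 = 0.02337 mol
n(NaOH) used in back-titration = 0.01075 × 0.1329 = 1.429 × 10^-3 mol
n(HCl) left over = 1.429 × 10^-3 mol (1:1 ratio)
n(HCl) consumed by analyte = 0.02337 − 1.429 × 10^-3 = 0.02194 mol
From the 1:2 ratio, n(CaCO3) = 1/2 × 0.02194 = 0.01097 mol
mass of CaCO3 = 0.01097 × 100.09 = 1.098 g
% CaCO3 = 1.098 / 1.468 × 100 = 74.80 %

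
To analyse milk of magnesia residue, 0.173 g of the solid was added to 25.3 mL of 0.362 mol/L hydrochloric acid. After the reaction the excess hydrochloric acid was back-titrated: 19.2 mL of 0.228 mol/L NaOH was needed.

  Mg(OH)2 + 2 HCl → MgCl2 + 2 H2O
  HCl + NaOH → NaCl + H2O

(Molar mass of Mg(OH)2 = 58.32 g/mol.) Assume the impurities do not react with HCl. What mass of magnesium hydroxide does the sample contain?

0.139 g

n(HCl) added = 0.0253 × 0.362 = 9.16 × 10^-3 mol
n(NaOH) used in back-titration = 0.0192 × 0.228 = 4.38 × 10^-3 mol
n(HCl) left over = 4.38 × 10^-3 mol (1:1 ratio)
n(HCl) consumed by analyte = 9.16 × 10^-3 − 4.38 × 10^-3 = 4.78 × 10^-3 mol
From the 1:2 ratio, n(Mg(OH)2) = 1/2 × 4.78 × 10^-3 = 2.39 × 10^-3 mol
mass of Mg(OH)2 = 2.39 × 10^-3 × 58.32 = 0.139 g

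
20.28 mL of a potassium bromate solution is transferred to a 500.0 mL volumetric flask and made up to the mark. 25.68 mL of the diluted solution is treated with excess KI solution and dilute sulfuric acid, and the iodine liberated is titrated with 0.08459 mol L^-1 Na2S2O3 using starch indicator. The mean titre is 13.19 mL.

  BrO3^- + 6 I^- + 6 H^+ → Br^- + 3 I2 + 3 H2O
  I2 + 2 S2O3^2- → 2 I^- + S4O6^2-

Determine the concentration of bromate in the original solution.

0.1785 mol/L

n(S2O3^2-) = 0.01319 × 0.08459 = 1.116 × 10^-3 mol
n(I2) = n(S2O3^2-)/2 = 5.579 × 10^-4 mol
From the 1:3 ratio, n(BrO3^-) in the aliquot = 1/3 × 5.579 × 10^-4 = 1.860 × 10^-4 mol
[BrO3^-]_dilute = 1.860 × 10^-4 / 0.02568 = 0.007241 mol/L
[BrO3^-]_original = 0.007241 × 500.0/20.28 = 0.1785 mol/L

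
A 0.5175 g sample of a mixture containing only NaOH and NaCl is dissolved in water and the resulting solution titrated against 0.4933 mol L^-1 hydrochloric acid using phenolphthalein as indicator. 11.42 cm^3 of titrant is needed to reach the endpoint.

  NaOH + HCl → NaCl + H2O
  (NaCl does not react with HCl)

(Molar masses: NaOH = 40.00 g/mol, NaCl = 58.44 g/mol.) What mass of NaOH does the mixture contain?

n(HCl) = 0.01142 × 0.4933 = 5.633 × 10^-3 mol
Let x = n(NaOH), y = n(NaCl).
Titrant: 1x = 5.633 × 10^-3;  mass: 40.00x + 58.44y = 0.5175
Solving, x = 5.633 × 10^-3 mol, y = 4.999 × 10^-3 mol
mass of NaOH = 5.633 × 10^-3 × 40.00 = 0.2253 g

0.2253 g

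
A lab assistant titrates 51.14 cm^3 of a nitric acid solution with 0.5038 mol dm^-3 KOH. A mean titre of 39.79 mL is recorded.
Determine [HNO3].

0.3920 mol/L

HNO3 + KOH → KNO3 + H2O
n(KOH) = 0.03979 L × 0.5038 mol/L = 0.02005 mol
n(HNO3) = 0.02005 mol (1:1 mole ratio)
[HNO3] = 0.02005 mol / 0.05114 L = 0.3920 mol/L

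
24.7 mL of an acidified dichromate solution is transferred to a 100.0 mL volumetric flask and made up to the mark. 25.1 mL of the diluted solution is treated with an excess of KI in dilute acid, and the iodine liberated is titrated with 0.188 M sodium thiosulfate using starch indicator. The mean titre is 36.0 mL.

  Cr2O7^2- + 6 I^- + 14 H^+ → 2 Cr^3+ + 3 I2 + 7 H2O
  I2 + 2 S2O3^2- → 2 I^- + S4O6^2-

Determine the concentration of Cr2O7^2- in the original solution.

0.182 M

n(S2O3^2-) = 0.0360 × 0.188 = 6.77 × 10^-3 mol
n(I2) = n(S2O3^2-)/2 = 3.38 × 10^-3 mol
From the 1:3 ratio, n(Cr2O7^2-) in the aliquot = 1/3 × 3.38 × 10^-3 = 1.13 × 10^-3 mol
[Cr2O7^2-]_dilute = 1.13 × 10^-3 / 0.0251 = 0.0449 mol/L
[Cr2O7^2-]_original = 0.0449 × 100.0/24.7 = 0.182 mol/L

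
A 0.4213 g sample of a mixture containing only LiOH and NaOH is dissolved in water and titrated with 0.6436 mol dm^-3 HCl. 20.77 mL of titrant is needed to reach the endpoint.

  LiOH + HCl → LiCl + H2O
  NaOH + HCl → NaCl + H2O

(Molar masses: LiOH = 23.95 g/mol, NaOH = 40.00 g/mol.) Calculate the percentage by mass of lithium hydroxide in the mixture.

40.17 %

n(HCl) = 0.02077 × 0.6436 = 0.01337 mol
Let x = n(LiOH), y = n(NaOH).
Titrant: 1x + 1y = 0.01337;  mass: 23.95x + 40.00y = 0.4213
Solving, x = 7.066 × 10^-3 mol, y = 6.302 × 10^-3 mol
mass of LiOH = 7.066 × 10^-3 × 23.95 = 0.1692 g
% LiOH = 0.1692 / 0.4213 × 100 = 40.17 %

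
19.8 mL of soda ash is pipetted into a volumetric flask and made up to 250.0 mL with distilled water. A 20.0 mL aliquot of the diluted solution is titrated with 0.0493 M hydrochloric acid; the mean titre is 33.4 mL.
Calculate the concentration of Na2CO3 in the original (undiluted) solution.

0.520 M

Na2CO3 + 2 HCl → 2 NaCl + H2O + CO2
n(HCl) = 0.0334 × 0.0493 = 1.65 × 10^-3 mol
From the 1:2 ratio, n(Na2CO3) in the aliquot = 1/2 × 1.65 × 10^-3 = 8.23 × 10^-4 mol
[Na2CO3]_dilute = 8.23 × 10^-4 / 0.0200 = 0.0412 mol/L
Dilution factor = 250.0 / 19.8 = 12.63
[Na2CO3]_stock = 0.0412 × 12.63 = 0.520 mol/L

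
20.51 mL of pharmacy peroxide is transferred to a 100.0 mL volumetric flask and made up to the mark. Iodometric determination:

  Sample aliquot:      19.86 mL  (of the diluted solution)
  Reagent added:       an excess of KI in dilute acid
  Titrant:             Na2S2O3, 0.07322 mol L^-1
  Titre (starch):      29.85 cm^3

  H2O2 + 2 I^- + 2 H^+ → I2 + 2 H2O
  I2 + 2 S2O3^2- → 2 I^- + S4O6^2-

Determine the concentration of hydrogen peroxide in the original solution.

0.2683 mol/L

n(S2O3^2-) = 0.02985 × 0.07322 = 2.186 × 10^-3 mol
n(I2) = n(S2O3^2-)/2 = 1.093 × 10^-3 mol
n(H2O2) in the aliquot = 1.093 × 10^-3 mol (1:1 ratio)
[H2O2]_dilute = 1.093 × 10^-3 / 0.01986 = 0.05503 mol/L
[H2O2]_original = 0.05503 × 100.0/20.51 = 0.2683 mol/L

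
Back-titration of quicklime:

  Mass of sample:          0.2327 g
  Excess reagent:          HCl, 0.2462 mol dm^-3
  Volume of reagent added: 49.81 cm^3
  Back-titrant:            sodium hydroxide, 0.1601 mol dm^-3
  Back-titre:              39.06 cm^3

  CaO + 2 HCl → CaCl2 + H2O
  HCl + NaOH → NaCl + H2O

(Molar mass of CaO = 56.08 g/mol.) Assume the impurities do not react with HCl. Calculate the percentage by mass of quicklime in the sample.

n(HCl) added = 0.04981 × 0.2462 = 0.01226 mol
n(NaOH) used in back-titration = 0.03906 × 0.1601 = 6.254 × 10^-3 mol
n(HCl) left over = 6.254 × 10^-3 mol (1:1 ratio)
n(HCl) consumed by analyte = 0.01226 − 6.254 × 10^-3 = 6.010 × 10^-3 mol
From the 1:2 ratio, n(CaO) = 1/2 × 6.010 × 10^-3 = 3.005 × 10^-3 mol
mass of CaO = 3.005 × 10^-3 × 56.08 = 0.1685 g
% CaO = 0.1685 / 0.2327 × 100 = 72.42 %

72.42 %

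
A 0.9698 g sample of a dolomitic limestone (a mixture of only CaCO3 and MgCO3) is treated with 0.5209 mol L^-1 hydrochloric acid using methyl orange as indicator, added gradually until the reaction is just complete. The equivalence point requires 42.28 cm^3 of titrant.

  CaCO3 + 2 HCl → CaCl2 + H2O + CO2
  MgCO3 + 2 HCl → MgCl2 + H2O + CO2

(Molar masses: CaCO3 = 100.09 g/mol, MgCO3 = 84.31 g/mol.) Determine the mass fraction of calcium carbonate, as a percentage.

n(HCl) = 0.04228 × 0.5209 = 0.02202 mol
Let x = n(CaCO3), y = n(MgCO3).
Titrant: 2x + 2y = 0.02202;  mass: 100.09x + 84.31y = 0.9698
Solving, x = 2.623 × 10^-3 mol, y = 8.389 × 10^-3 mol
mass of CaCO3 = 2.623 × 10^-3 × 100.09 = 0.2625 g
% CaCO3 = 0.2625 / 0.9698 × 100 = 27.07 %

27.07 %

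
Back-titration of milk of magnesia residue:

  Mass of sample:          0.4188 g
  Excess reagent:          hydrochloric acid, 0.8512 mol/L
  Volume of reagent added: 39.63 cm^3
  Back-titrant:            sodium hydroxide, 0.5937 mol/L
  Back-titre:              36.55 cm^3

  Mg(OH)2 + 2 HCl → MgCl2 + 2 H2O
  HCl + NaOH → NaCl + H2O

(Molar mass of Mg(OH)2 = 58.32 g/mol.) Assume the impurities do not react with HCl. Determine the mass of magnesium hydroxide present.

n(HCl) added = 0.03963 × 0.8512 = 0.03373 mol
n(NaOH) used in back-titration = 0.03655 × 0.5937 = 0.02170 mol
n(HCl) left over = 0.02170 mol (1:1 ratio)
n(HCl) consumed by analyte = 0.03373 − 0.02170 = 0.01203 mol
From the 1:2 ratio, n(Mg(OH)2) = 1/2 × 0.01203 = 6.017 × 10^-3 mol
mass of Mg(OH)2 = 6.017 × 10^-3 × 58.32 = 0.3509 g

0.3509 g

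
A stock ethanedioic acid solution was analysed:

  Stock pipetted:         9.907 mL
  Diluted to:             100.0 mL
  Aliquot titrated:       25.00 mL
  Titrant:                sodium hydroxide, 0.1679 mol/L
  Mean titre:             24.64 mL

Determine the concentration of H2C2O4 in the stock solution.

H2C2O4 + 2 NaOH → Na2C2O4 + 2 H2O
n(NaOH) = 0.02464 × 0.1679 = 4.137 × 10^-3 mol
From the 1:2 ratio, n(H2C2O4) in the aliquot = 1/2 × 4.137 × 10^-3 = 2.069 × 10^-3 mol
[H2C2O4]_dilute = 2.069 × 10^-3 / 0.02500 = 0.08274 mol/L
Dilution factor = 100.0 / 9.907 = 10.09
[H2C2O4]_stock = 0.08274 × 10.09 = 0.8352 mol/L

0.8352 mol/L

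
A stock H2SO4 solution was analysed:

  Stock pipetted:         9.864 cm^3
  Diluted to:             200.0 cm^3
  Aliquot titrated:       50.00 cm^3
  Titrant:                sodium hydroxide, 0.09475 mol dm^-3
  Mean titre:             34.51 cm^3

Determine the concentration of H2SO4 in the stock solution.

0.6630 mol/L

H2SO4 + 2 NaOH → Na2SO4 + 2 H2O
n(NaOH) = 0.03451 × 0.09475 = 3.270 × 10^-3 mol
From the 1:2 ratio, n(H2SO4) in the aliquot = 1/2 × 3.270 × 10^-3 = 1.635 × 10^-3 mol
[H2SO4]_dilute = 1.635 × 10^-3 / 0.05000 = 0.03270 mol/L
Dilution factor = 200.0 / 9.864 = 20.28
[H2SO4]_stock = 0.03270 × 20.28 = 0.6630 mol/L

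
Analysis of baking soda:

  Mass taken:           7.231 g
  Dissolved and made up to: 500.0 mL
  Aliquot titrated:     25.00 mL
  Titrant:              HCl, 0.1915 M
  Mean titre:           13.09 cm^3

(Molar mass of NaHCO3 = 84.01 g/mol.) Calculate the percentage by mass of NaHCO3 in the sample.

58.25 %

NaHCO3 + HCl → NaCl + H2O + CO2
n(HCl) per titration = 0.01309 × 0.1915 = 2.507 × 10^-3 mol
n(NaHCO3) in each aliquot = 2.507 × 10^-3 mol (1:1 ratio)
n(NaHCO3) in the whole flask = 2.507 × 10^-3 × 500.0/25.00 = 0.05013 mol
mass of NaHCO3 = 0.05013 × 84.01 = 4.212 g
% NaHCO3 = 4.212 / 7.231 × 100 = 58.25 %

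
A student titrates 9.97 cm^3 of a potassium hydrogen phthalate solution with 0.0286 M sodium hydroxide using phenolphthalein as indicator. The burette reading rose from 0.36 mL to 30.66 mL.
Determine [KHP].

KHC8H4O4 + NaOH → KNaC8H4O4 + H2O
n(NaOH) = 0.0303 L × 0.0286 mol/L = 8.67 × 10^-4 mol
n(KHC8H4O4) = 8.67 × 10^-4 mol (1:1 mole ratio)
[KHC8H4O4] = 8.67 × 10^-4 mol / 0.00997 L = 0.0869 mol/L

0.0869 M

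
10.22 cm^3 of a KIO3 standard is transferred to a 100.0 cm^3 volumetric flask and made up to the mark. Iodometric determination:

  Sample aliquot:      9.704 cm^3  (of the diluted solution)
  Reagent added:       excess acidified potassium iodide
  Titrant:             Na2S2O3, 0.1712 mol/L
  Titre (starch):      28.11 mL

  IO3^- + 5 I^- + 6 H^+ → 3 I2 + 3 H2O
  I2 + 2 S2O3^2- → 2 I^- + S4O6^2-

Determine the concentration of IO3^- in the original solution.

n(S2O3^2-) = 0.02811 × 0.1712 = 4.812 × 10^-3 mol
n(I2) = n(S2O3^2-)/2 = 2.406 × 10^-3 mol
From the 1:3 ratio, n(IO3^-) in the aliquot = 1/3 × 2.406 × 10^-3 = 8.021 × 10^-4 mol
[IO3^-]_dilute = 8.021 × 10^-4 / 0.009704 = 0.08265 mol/L
[IO3^-]_original = 0.08265 × 100.0/10.22 = 0.8087 mol/L

0.8087 mol/L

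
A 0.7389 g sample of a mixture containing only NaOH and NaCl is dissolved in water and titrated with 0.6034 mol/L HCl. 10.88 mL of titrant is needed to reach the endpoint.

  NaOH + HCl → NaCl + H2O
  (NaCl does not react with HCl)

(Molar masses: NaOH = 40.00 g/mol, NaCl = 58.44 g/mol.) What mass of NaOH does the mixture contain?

n(HCl) = 0.01088 × 0.6034 = 6.565 × 10^-3 mol
Let x = n(NaOH), y = n(NaCl).
Titrant: 1x = 6.565 × 10^-3;  mass: 40.00x + 58.44y = 0.7389
Solving, x = 6.565 × 10^-3 mol, y = 8.150 × 10^-3 mol
mass of NaOH = 6.565 × 10^-3 × 40.00 = 0.2626 g

0.2626 g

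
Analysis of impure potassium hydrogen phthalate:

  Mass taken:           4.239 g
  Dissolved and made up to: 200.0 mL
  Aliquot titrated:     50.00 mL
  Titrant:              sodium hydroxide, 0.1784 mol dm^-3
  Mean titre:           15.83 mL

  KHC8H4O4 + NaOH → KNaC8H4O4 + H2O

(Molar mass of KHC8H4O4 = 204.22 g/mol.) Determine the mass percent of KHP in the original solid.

n(NaOH) per titration = 0.01583 × 0.1784 = 2.824 × 10^-3 mol
n(KHC8H4O4) in each aliquot = 2.824 × 10^-3 mol (1:1 ratio)
n(KHC8H4O4) in the whole flask = 2.824 × 10^-3 × 200.0/50.00 = 0.01130 mol
mass of KHC8H4O4 = 0.01130 × 204.22 = 2.307 g
% KHC8H4O4 = 2.307 / 4.239 × 100 = 54.42 %

54.42 %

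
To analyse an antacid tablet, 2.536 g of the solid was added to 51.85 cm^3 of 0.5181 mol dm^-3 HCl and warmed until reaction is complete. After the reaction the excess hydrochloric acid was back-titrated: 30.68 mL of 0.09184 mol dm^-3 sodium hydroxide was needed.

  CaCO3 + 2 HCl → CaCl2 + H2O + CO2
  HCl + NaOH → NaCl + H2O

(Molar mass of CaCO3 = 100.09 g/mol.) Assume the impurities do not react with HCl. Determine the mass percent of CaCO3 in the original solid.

47.45 %

n(HCl) added = 0.05185 × 0.5181 = 0.02686 mol
n(NaOH) used in back-titration = 0.03068 × 0.09184 = 2.818 × 10^-3 mol
n(HCl) left over = 2.818 × 10^-3 mol (1:1 ratio)
n(HCl) consumed by analyte = 0.02686 − 2.818 × 10^-3 = 0.02405 mol
From the 1:2 ratio, n(CaCO3) = 1/2 × 0.02405 = 0.01202 mol
mass of CaCO3 = 0.01202 × 100.09 = 1.203 g
% CaCO3 = 1.203 / 2.536 × 100 = 47.45 %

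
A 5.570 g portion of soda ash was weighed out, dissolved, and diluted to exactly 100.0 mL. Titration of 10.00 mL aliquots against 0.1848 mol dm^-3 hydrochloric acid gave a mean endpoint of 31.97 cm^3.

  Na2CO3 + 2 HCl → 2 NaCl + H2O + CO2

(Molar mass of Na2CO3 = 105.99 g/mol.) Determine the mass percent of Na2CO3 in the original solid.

56.21 %

n(HCl) per titration = 0.03197 × 0.1848 = 5.908 × 10^-3 mol
From the 1:2 ratio, n(Na2CO3) in each aliquot = 1/2 × 5.908 × 10^-3 = 2.954 × 10^-3 mol
n(Na2CO3) in the whole flask = 2.954 × 10^-3 × 100.0/10.00 = 0.02954 mol
mass of Na2CO3 = 0.02954 × 105.99 = 3.131 g
% Na2CO3 = 3.131 / 5.570 × 100 = 56.21 %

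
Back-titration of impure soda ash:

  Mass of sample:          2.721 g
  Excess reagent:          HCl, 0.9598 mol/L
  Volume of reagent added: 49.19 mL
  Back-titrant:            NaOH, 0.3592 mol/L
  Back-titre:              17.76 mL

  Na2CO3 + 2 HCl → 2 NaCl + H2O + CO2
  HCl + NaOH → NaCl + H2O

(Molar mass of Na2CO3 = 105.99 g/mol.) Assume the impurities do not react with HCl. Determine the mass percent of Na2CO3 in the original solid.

79.53 %

n(HCl) added = 0.04919 × 0.9598 = 0.04721 mol
n(NaOH) used in back-titration = 0.01776 × 0.3592 = 6.379 × 10^-3 mol
n(HCl) left over = 6.379 × 10^-3 mol (1:1 ratio)
n(HCl) consumed by analyte = 0.04721 − 6.379 × 10^-3 = 0.04083 mol
From the 1:2 ratio, n(Na2CO3) = 1/2 × 0.04083 = 0.02042 mol
mass of Na2CO3 = 0.02042 × 105.99 = 2.164 g
% Na2CO3 = 2.164 / 2.721 × 100 = 79.53 %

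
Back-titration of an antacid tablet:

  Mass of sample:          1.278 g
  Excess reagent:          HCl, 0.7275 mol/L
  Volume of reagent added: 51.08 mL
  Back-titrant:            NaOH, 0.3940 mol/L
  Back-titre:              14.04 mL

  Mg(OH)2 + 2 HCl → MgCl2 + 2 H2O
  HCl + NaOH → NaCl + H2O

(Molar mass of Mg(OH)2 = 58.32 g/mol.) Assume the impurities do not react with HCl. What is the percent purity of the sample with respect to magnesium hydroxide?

n(HCl) added = 0.05108 × 0.7275 = 0.03716 mol
n(NaOH) used in back-titration = 0.01404 × 0.3940 = 5.532 × 10^-3 mol
n(HCl) left over = 5.532 × 10^-3 mol (1:1 ratio)
n(HCl) consumed by analyte = 0.03716 − 5.532 × 10^-3 = 0.03163 mol
From the 1:2 ratio, n(Mg(OH)2) = 1/2 × 0.03163 = 0.01581 mol
mass of Mg(OH)2 = 0.01581 × 58.32 = 0.9223 g
% Mg(OH)2 = 0.9223 / 1.278 × 100 = 72.17 %

72.17 %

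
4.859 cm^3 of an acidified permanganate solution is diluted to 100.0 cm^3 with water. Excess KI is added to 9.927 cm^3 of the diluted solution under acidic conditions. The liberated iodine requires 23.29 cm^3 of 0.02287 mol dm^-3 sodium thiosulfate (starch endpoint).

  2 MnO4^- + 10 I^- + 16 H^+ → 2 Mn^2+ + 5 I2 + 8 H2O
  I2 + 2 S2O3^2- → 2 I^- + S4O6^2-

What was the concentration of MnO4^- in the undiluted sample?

0.2209 mol/L

n(S2O3^2-) = 0.02329 × 0.02287 = 5.326 × 10^-4 mol
n(I2) = n(S2O3^2-)/2 = 2.663 × 10^-4 mol
From the 2:5 ratio, n(MnO4^-) in the aliquot = 2/5 × 2.663 × 10^-4 = 1.065 × 10^-4 mol
[MnO4^-]_dilute = 1.065 × 10^-4 / 0.009927 = 0.01073 mol/L
[MnO4^-]_original = 0.01073 × 100.0/4.859 = 0.2209 mol/L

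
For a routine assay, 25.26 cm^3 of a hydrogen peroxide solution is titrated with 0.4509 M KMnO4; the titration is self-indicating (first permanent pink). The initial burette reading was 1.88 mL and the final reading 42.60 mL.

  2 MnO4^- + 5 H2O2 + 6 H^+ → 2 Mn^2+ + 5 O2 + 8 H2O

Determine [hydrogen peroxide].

n(KMnO4) = 0.04072 L × 0.4509 mol/L = 0.01836 mol
From the 5:2 mole ratio, n(H2O2) = 5/2 × 0.01836 = 0.04590 mol
[H2O2] = 0.04590 mol / 0.02526 L = 1.817 mol/L

1.817 M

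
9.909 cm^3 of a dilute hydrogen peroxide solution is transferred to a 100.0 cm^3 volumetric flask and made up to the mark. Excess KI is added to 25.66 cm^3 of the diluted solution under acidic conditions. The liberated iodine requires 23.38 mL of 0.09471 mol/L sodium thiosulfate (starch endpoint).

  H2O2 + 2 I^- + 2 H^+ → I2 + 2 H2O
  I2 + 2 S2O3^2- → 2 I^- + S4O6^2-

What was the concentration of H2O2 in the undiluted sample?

n(S2O3^2-) = 0.02338 × 0.09471 = 2.214 × 10^-3 mol
n(I2) = n(S2O3^2-)/2 = 1.107 × 10^-3 mol
n(H2O2) in the aliquot = 1.107 × 10^-3 mol (1:1 ratio)
[H2O2]_dilute = 1.107 × 10^-3 / 0.02566 = 0.04315 mol/L
[H2O2]_original = 0.04315 × 100.0/9.909 = 0.4354 mol/L

0.4354 mol/L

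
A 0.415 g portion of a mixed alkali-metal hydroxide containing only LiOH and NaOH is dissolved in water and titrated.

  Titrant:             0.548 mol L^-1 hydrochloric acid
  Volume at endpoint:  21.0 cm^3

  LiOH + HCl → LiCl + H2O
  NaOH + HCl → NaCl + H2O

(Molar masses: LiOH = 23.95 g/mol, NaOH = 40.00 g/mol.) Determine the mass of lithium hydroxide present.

0.0676 g

n(HCl) = 0.0210 × 0.548 = 0.0115 mol
Let x = n(LiOH), y = n(NaOH).
Titrant: 1x + 1y = 0.0115;  mass: 23.95x + 40.00y = 0.415
Solving, x = 2.82 × 10^-3 mol, y = 8.68 × 10^-3 mol
mass of LiOH = 2.82 × 10^-3 × 23.95 = 0.0676 g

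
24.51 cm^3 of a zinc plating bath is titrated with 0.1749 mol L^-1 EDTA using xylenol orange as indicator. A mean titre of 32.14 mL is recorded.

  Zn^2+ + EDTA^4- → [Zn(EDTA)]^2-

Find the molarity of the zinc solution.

n(EDTA) = 0.03214 L × 0.1749 mol/L = 5.621 × 10^-3 mol
n(Zn2+) = 5.621 × 10^-3 mol (1:1 mole ratio)
[Zn2+] = 5.621 × 10^-3 mol / 0.02451 L = 0.2293 mol/L

0.2293 mol/L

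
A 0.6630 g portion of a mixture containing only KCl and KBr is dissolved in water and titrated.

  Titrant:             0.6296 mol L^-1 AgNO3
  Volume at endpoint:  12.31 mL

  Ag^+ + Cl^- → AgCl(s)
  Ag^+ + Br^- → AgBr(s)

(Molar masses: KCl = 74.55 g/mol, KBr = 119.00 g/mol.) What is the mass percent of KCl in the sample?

65.59 %

n(AgNO3) = 0.01231 × 0.6296 = 7.750 × 10^-3 mol
Let x = n(KCl), y = n(KBr).
Titrant: 1x + 1y = 7.750 × 10^-3;  mass: 74.55x + 119.00y = 0.6630
Solving, x = 5.833 × 10^-3 mol, y = 1.917 × 10^-3 mol
mass of KCl = 5.833 × 10^-3 × 74.55 = 0.4349 g
% KCl = 0.4349 / 0.6630 × 100 = 65.59 %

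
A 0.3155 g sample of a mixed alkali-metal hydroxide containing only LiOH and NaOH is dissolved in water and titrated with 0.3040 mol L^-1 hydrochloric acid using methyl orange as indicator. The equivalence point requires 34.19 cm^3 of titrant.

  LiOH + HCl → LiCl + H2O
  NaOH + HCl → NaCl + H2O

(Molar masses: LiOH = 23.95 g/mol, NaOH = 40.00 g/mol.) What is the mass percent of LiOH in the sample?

n(HCl) = 0.03419 × 0.3040 = 0.01039 mol
Let x = n(LiOH), y = n(NaOH).
Titrant: 1x + 1y = 0.01039;  mass: 23.95x + 40.00y = 0.3155
Solving, x = 6.246 × 10^-3 mol, y = 4.148 × 10^-3 mol
mass of LiOH = 6.246 × 10^-3 × 23.95 = 0.1496 g
% LiOH = 0.1496 / 0.3155 × 100 = 47.42 %

47.42 %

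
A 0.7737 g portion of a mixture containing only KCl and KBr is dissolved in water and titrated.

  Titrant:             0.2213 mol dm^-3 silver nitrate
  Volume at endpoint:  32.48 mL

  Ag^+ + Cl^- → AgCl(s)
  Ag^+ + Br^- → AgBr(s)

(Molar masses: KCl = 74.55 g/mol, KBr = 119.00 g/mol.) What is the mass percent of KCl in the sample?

17.70 %

n(AgNO3) = 0.03248 × 0.2213 = 7.188 × 10^-3 mol
Let x = n(KCl), y = n(KBr).
Titrant: 1x + 1y = 7.188 × 10^-3;  mass: 74.55x + 119.00y = 0.7737
Solving, x = 1.837 × 10^-3 mol, y = 5.351 × 10^-3 mol
mass of KCl = 1.837 × 10^-3 × 74.55 = 0.1369 g
% KCl = 0.1369 / 0.7737 × 100 = 17.70 %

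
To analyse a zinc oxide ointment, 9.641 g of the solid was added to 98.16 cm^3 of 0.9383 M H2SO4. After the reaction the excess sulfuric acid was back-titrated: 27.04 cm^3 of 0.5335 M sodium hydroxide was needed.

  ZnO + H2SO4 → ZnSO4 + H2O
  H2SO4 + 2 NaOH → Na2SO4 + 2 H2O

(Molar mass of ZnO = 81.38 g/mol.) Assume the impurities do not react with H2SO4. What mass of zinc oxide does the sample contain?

n(H2SO4) added = 0.09816 × 0.9383 = 0.09210 mol
n(NaOH) used in back-titration = 0.02704 × 0.5335 = 0.01443 mol
From the 1:2 ratio, n(H2SO4) left over = 1/2 × 0.01443 = 7.213 × 10^-3 mol
n(H2SO4) consumed by analyte = 0.09210 − 7.213 × 10^-3 = 0.08489 mol
n(ZnO) = 0.08489 mol (1:1 ratio)
mass of ZnO = 0.08489 × 81.38 = 6.908 g

6.908 g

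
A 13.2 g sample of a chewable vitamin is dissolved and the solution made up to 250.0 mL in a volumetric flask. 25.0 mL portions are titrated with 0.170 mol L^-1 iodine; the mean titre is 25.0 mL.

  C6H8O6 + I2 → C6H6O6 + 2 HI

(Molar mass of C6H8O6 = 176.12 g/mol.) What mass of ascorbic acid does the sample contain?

n(I2) per titration = 0.0250 × 0.170 = 4.25 × 10^-3 mol
n(C6H8O6) in each aliquot = 4.25 × 10^-3 mol (1:1 ratio)
n(C6H8O6) in the whole flask = 4.25 × 10^-3 × 250.0/25.0 = 0.0425 mol
mass of C6H8O6 = 0.0425 × 176.12 = 7.49 g

7.49 g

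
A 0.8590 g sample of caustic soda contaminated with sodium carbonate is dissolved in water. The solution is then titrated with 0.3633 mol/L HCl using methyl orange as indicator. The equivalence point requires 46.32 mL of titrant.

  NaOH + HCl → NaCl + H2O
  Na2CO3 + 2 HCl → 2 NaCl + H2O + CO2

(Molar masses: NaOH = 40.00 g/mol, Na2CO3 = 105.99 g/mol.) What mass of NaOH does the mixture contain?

0.1010 g

n(HCl) = 0.04632 × 0.3633 = 0.01683 mol
Let x = n(NaOH), y = n(Na2CO3).
Titrant: 1x + 2y = 0.01683;  mass: 40.00x + 105.99y = 0.8590
Solving, x = 2.524 × 10^-3 mol, y = 7.152 × 10^-3 mol
mass of NaOH = 2.524 × 10^-3 × 40.00 = 0.1010 g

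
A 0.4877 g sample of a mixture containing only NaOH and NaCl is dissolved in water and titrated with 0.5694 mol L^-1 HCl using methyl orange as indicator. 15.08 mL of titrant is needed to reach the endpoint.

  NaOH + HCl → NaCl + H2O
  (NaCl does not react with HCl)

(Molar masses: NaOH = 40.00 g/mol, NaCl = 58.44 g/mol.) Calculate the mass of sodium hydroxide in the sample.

n(HCl) = 0.01508 × 0.5694 = 8.587 × 10^-3 mol
Let x = n(NaOH), y = n(NaCl).
Titrant: 1x = 8.587 × 10^-3;  mass: 40.00x + 58.44y = 0.4877
Solving, x = 8.587 × 10^-3 mol, y = 2.468 × 10^-3 mol
mass of NaOH = 8.587 × 10^-3 × 40.00 = 0.3435 g

0.3435 g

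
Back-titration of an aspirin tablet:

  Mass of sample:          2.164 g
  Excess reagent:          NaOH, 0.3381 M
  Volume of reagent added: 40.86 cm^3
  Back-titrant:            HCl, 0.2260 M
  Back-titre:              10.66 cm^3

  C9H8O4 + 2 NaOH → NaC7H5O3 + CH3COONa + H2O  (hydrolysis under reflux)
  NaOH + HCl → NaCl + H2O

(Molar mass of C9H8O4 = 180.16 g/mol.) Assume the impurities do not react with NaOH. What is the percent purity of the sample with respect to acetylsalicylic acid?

n(NaOH) added = 0.04086 × 0.3381 = 0.01381 mol
n(HCl) used in back-titration = 0.01066 × 0.2260 = 2.409 × 10^-3 mol
n(NaOH) left over = 2.409 × 10^-3 mol (1:1 ratio)
n(NaOH) consumed by analyte = 0.01381 − 2.409 × 10^-3 = 0.01141 mol
From the 1:2 ratio, n(C9H8O4) = 1/2 × 0.01141 = 5.703 × 10^-3 mol
mass of C9H8O4 = 5.703 × 10^-3 × 180.16 = 1.027 g
% C9H8O4 = 1.027 / 2.164 × 100 = 47.48 %

47.48 %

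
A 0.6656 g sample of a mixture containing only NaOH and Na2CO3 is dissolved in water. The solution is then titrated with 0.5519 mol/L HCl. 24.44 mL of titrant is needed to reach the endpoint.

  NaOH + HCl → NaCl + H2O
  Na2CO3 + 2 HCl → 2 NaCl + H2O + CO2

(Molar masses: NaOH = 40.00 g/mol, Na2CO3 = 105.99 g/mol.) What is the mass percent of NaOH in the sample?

22.76 %

n(HCl) = 0.02444 × 0.5519 = 0.01349 mol
Let x = n(NaOH), y = n(Na2CO3).
Titrant: 1x + 2y = 0.01349;  mass: 40.00x + 105.99y = 0.6656
Solving, x = 3.788 × 10^-3 mol, y = 4.850 × 10^-3 mol
mass of NaOH = 3.788 × 10^-3 × 40.00 = 0.1515 g
% NaOH = 0.1515 / 0.6656 × 100 = 22.76 %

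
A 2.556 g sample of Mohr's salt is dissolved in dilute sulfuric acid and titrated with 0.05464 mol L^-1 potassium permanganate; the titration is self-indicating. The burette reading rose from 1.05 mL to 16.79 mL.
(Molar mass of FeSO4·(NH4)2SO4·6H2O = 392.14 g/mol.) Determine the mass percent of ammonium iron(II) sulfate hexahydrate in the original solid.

MnO4^- + 5 Fe^2+ + 8 H^+ → Mn^2+ + 5 Fe^3+ + 4 H2O
n(KMnO4) = 0.01574 L × 0.05464 mol/L = 8.600 × 10^-4 mol
From the 5:1 ratio, n(FeSO4·(NH4)2SO4·6H2O) = 5/1 × 8.600 × 10^-4 = 4.300 × 10^-3 mol
mass of FeSO4·(NH4)2SO4·6H2O = 4.300 × 10^-3 × 392.14 g/mol = 1.686 g
% FeSO4·(NH4)2SO4·6H2O = 1.686 / 2.556 × 100 = 65.97 %

65.97 %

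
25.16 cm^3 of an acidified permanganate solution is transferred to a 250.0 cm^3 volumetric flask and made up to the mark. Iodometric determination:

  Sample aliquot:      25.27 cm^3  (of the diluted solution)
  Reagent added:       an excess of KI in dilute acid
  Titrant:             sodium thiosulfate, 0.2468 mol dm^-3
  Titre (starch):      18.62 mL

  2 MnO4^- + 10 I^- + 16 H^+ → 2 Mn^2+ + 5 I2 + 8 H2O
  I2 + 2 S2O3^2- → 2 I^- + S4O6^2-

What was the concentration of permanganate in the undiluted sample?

0.3614 mol/L

n(S2O3^2-) = 0.01862 × 0.2468 = 4.595 × 10^-3 mol
n(I2) = n(S2O3^2-)/2 = 2.298 × 10^-3 mol
From the 2:5 ratio, n(MnO4^-) in the aliquot = 2/5 × 2.298 × 10^-3 = 9.191 × 10^-4 mol
[MnO4^-]_dilute = 9.191 × 10^-4 / 0.02527 = 0.03637 mol/L
[MnO4^-]_original = 0.03637 × 250.0/25.16 = 0.3614 mol/L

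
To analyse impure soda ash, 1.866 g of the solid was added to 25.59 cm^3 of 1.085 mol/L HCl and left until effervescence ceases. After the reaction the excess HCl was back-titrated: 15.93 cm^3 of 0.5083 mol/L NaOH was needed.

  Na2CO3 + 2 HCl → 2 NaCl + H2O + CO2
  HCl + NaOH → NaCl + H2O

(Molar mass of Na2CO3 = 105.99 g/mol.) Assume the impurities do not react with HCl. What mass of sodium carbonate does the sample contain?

1.042 g

n(HCl) added = 0.02559 × 1.085 = 0.02777 mol
n(NaOH) used in back-titration = 0.01593 × 0.5083 = 8.097 × 10^-3 mol
n(HCl) left over = 8.097 × 10^-3 mol (1:1 ratio)
n(HCl) consumed by analyte = 0.02777 − 8.097 × 10^-3 = 0.01967 mol
From the 1:2 ratio, n(Na2CO3) = 1/2 × 0.01967 = 9.834 × 10^-3 mol
mass of Na2CO3 = 9.834 × 10^-3 × 105.99 = 1.042 g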